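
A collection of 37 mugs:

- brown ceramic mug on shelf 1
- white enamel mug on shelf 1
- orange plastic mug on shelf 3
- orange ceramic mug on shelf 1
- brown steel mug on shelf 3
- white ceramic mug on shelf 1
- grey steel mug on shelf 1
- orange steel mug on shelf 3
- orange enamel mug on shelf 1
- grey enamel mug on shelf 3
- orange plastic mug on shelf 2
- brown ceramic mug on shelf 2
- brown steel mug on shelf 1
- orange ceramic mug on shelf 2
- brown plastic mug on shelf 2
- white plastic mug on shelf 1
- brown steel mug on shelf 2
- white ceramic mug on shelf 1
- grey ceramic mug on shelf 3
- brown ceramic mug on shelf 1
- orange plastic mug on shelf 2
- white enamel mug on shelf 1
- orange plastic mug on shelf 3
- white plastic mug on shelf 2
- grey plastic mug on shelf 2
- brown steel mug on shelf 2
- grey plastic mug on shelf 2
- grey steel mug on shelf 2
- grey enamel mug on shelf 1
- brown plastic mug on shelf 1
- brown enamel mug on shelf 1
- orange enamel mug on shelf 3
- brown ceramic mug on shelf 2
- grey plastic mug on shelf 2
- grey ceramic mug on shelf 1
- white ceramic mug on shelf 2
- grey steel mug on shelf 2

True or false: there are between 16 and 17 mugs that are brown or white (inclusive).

False

mugs that are brown or white: 18.
The claim requires 16 ≤ 18 ≤ 17, which does not hold.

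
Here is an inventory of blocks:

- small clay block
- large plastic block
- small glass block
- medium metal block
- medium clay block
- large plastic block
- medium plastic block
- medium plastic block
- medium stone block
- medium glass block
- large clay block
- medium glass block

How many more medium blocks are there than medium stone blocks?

6

medium blocks: 7.
medium stone blocks: 1.
7 − 1 = 6.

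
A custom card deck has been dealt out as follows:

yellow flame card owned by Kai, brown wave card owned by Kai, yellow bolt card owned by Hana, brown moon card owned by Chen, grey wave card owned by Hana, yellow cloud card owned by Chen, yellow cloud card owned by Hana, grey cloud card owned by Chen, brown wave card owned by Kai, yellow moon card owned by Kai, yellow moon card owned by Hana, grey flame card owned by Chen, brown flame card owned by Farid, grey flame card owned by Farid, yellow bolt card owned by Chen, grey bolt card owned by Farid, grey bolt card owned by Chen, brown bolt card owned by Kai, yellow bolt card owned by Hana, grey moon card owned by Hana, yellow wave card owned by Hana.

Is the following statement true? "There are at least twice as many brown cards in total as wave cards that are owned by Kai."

True

There are 5 brown cards.
Count of wave cards owned by Kai: 2.
The claim requires 5 ≥ 2 × 2 = 4, which holds.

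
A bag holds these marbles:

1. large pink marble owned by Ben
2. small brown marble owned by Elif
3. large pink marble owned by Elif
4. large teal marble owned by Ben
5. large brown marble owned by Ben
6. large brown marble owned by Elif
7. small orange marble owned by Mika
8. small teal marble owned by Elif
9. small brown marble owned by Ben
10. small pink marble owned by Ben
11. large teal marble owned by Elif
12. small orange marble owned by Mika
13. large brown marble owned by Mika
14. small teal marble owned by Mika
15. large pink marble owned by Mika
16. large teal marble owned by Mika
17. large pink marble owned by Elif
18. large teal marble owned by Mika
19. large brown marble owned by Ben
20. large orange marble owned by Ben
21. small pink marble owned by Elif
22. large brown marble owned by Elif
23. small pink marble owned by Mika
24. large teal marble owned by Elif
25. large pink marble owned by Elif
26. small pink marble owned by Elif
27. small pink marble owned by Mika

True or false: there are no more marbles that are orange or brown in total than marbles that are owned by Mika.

marbles that are orange or brown: 10.
marbles owned by Mika: 9.
The claim requires 10 ≤ 9, which does not hold.

False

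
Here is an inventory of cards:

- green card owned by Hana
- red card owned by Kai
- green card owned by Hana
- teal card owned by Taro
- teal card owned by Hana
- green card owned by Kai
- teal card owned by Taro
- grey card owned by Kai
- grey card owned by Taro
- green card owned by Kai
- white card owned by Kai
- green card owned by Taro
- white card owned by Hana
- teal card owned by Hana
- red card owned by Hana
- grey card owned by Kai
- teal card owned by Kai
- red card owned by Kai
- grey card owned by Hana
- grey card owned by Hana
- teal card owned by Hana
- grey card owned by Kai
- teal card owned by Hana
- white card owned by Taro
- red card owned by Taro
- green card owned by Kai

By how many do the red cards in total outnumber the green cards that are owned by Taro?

red cards: 4.
green cards owned by Taro: 1.
4 − 1 = 3.

3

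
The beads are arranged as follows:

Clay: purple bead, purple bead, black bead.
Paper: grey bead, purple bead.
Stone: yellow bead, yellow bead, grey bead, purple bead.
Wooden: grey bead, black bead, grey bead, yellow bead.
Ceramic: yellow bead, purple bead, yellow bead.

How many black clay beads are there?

1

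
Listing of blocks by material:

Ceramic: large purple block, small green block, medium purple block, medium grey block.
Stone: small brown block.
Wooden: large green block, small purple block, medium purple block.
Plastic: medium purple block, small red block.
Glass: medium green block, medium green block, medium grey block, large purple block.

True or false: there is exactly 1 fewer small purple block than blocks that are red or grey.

False

small purple blocks: 1.
blocks that are red or grey: 3.
The claim requires 3 − 1 (= 2) to equal 1, which does not hold.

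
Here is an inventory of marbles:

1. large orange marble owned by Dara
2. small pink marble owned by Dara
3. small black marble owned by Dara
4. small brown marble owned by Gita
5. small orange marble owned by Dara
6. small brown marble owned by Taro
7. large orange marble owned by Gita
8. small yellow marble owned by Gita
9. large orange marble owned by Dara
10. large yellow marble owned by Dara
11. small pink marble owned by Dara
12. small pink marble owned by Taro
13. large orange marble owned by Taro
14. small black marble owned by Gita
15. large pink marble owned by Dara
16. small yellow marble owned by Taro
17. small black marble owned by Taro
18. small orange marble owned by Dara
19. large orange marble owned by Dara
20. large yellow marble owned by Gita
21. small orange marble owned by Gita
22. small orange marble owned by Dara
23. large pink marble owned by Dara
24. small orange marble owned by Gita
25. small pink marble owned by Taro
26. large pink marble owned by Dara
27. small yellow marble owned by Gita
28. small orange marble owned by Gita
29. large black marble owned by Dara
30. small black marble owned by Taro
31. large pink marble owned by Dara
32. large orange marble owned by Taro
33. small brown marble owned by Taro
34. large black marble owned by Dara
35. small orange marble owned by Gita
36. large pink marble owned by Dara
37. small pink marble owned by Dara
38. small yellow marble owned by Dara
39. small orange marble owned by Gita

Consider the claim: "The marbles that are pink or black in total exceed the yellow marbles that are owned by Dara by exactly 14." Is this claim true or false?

True

There are 16 marbles that are pink or black.
Count of yellow marbles owned by Dara: 2.
The claim requires 16 − 2 (= 14) to equal 14, which holds.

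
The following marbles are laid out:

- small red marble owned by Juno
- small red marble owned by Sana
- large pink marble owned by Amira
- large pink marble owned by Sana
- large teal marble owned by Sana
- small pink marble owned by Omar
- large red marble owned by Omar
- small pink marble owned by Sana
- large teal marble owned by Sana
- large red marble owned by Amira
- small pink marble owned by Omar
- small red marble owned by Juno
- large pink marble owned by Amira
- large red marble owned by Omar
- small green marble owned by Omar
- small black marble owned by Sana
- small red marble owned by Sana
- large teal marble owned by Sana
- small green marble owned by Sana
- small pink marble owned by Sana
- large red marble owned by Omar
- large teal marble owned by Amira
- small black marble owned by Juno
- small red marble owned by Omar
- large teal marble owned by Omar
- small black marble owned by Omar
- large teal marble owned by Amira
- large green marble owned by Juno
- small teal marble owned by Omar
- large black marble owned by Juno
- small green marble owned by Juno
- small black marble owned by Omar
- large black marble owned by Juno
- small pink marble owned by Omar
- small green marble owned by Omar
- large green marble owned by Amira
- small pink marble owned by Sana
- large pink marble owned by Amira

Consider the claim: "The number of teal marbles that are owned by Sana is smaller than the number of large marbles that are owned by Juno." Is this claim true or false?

Count of teal marbles owned by Sana: 3.
Count of large marbles owned by Juno: 3.
The claim requires 3 < 3, which does not hold.

False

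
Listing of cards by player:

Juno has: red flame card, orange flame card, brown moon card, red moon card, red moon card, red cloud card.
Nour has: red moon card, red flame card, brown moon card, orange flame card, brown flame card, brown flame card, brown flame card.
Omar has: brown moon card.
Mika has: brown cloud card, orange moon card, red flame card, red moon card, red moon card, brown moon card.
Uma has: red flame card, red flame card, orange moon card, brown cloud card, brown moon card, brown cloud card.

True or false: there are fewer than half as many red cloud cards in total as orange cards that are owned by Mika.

False

There is 1 red cloud card.
Count of orange cards owned by Mika: 1.
The claim requires 2 × 1 = 2 < 1, which does not hold.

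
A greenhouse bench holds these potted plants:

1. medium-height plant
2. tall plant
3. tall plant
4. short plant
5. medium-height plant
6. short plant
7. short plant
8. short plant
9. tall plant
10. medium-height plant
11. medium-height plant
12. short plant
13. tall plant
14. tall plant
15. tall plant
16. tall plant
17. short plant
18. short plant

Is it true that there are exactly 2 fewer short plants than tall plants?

False

short plants: 7.
tall plants: 7.
The claim requires 7 − 7 (= 0) to equal 2, which does not hold.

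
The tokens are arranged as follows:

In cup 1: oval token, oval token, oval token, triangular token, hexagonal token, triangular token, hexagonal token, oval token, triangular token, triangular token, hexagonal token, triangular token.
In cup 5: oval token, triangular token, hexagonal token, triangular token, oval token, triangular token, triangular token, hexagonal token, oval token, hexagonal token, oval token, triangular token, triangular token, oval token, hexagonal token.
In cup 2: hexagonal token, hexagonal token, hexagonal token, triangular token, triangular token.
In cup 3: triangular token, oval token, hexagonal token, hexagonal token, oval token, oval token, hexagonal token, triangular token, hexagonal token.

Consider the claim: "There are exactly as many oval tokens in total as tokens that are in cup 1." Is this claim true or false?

True

There are 12 oval tokens.
There are 12 tokens in cup 1.
The claim requires 12 = 12, which holds.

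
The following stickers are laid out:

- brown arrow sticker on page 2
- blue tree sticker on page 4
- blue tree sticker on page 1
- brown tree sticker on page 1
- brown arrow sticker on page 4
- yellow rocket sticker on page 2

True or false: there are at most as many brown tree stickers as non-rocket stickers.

True

brown tree stickers: 1.
non-rocket stickers: 5.
The claim requires 1 ≤ 5, which holds.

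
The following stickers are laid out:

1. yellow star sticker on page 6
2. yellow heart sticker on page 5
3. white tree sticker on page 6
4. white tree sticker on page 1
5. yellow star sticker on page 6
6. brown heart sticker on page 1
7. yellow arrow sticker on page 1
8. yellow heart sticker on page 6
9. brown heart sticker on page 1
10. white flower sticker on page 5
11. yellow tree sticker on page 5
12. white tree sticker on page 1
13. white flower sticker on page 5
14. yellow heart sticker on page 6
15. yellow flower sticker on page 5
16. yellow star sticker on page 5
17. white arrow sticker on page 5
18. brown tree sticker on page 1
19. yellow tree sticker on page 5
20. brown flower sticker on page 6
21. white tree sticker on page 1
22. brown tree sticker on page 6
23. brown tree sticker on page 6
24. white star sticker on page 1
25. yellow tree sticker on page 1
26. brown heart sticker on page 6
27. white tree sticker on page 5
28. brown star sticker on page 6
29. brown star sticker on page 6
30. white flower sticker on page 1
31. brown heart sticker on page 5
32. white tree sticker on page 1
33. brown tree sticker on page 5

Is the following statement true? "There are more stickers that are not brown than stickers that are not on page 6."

|stickers that are not brown| = 22.
|stickers that are not on page 6| = 22.
The claim requires 22 > 22, which does not hold.

False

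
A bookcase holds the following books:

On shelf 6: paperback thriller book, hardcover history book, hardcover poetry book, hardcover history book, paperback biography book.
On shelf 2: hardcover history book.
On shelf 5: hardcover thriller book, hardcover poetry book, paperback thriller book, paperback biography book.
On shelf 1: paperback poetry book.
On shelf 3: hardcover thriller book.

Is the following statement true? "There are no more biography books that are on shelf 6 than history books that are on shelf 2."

|biography books on shelf 6| = 1.
|history books on shelf 2| = 1.
The claim requires 1 ≤ 1, which holds.

True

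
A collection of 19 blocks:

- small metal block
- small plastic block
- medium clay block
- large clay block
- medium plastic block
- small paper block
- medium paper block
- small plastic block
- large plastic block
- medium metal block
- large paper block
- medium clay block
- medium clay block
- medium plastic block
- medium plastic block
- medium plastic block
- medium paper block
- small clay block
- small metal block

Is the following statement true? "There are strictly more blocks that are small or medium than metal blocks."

True

blocks that are small or medium: 16.
metal blocks: 3.
The claim requires 16 > 3, which holds.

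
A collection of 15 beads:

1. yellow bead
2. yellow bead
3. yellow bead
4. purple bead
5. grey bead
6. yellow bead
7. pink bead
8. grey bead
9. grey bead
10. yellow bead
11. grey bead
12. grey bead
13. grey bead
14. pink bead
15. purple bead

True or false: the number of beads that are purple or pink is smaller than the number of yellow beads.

There are 4 beads that are purple or pink.
There are 5 yellow beads.
The claim requires 4 < 5, which holds.

True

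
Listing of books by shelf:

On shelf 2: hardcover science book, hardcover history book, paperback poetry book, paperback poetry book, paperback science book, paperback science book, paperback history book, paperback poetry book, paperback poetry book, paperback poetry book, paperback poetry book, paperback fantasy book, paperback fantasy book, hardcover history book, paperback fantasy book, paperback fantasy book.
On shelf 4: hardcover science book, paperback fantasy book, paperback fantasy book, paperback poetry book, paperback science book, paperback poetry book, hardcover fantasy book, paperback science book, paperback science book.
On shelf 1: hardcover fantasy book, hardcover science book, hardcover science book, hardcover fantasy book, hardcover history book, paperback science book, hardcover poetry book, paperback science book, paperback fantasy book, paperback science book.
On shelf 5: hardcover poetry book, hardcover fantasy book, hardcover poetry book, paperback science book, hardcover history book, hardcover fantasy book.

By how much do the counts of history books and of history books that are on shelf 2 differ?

2

history books: 5. history books on shelf 2: 3.
|5 − 3| = 5 − 3 = 2.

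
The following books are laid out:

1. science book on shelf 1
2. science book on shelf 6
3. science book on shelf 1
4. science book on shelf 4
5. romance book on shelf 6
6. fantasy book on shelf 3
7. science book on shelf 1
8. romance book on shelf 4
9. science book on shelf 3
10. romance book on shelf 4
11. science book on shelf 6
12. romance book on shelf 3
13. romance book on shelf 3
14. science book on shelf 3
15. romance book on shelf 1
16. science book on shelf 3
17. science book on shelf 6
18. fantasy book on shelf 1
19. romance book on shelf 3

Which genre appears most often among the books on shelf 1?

Counts by genre (restricted to books on shelf 1): science 3, fantasy 1, romance 1.
The maximum is 3, held uniquely by science.

science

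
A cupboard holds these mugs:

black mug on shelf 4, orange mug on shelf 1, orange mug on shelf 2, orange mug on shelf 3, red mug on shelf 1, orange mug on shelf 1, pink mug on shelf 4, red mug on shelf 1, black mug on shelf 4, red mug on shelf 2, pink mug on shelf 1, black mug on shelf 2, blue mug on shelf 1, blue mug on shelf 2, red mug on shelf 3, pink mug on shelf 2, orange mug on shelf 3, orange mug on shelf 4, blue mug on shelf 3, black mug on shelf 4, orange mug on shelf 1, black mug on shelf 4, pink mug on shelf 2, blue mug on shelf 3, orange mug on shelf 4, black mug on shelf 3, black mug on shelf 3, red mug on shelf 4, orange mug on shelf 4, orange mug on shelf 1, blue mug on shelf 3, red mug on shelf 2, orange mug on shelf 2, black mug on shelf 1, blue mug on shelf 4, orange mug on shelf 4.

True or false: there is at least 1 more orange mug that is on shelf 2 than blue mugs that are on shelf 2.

True

There are 2 orange mugs on shelf 2.
There is 1 blue mug on shelf 2.
The claim requires 2 − 1 = 1 ≥ 1, which holds.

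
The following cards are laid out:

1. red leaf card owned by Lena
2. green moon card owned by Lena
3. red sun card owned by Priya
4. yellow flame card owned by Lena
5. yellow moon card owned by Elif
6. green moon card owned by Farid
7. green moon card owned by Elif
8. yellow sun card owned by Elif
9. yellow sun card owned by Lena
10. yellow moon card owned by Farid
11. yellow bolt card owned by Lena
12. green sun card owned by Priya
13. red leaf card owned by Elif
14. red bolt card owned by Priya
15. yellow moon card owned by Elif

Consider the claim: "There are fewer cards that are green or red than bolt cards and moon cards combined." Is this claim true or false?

False

|cards that are green or red| = 8.
bolt cards: 2; moon cards: 6; combined: 2 + 6 = 8.
The claim requires 8 < 8, which does not hold.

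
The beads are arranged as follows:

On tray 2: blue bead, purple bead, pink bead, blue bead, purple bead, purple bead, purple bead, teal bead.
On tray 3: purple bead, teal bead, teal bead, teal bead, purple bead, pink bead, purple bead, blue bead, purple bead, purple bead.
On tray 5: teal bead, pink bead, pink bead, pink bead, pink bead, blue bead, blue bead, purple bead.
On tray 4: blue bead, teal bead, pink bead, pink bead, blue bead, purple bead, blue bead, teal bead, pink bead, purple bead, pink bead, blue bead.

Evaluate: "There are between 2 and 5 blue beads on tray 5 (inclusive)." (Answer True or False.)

True

There are 2 blue beads on tray 5.
The claim requires 2 ≤ 2 ≤ 5, which holds.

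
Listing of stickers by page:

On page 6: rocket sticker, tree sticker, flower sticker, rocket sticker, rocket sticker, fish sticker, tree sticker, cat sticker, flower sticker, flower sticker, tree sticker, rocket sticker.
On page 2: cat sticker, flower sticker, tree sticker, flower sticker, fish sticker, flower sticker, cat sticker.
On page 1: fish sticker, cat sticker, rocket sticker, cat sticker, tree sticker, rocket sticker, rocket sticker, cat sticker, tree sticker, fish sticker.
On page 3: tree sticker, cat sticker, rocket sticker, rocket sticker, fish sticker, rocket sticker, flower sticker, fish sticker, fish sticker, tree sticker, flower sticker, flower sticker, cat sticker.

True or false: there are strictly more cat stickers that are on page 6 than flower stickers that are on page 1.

|cat stickers on page 6| = 1.
|flower stickers on page 1| = 0.
The claim requires 1 > 0, which holds.

True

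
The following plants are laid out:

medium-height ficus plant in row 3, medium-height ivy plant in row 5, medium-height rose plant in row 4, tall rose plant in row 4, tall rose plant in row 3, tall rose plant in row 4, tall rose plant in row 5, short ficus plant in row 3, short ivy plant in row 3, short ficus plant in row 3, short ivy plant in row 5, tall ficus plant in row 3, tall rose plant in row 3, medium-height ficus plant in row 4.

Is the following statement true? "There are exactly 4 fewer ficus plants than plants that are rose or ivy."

True

There are 5 ficus plants.
There are 9 plants that are rose or ivy.
The claim requires 9 − 5 (= 4) to equal 4, which holds.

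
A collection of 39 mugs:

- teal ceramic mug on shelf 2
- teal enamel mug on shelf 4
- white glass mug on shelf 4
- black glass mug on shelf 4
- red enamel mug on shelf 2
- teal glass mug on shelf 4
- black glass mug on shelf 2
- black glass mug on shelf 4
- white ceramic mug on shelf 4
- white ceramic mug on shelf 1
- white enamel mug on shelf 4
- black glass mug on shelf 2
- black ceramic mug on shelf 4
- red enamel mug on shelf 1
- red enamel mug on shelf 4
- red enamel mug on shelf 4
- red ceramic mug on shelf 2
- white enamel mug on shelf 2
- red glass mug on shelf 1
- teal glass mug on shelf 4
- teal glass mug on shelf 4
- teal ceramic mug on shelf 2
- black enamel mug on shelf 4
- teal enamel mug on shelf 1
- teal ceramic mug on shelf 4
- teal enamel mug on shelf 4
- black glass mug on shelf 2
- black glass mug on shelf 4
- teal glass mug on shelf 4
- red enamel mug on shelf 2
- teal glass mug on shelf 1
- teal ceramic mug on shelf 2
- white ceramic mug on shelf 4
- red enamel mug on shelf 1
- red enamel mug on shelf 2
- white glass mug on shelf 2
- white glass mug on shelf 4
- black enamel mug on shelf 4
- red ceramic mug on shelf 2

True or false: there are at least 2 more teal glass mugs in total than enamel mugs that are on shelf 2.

teal glass mugs: 5.
enamel mugs on shelf 2: 4.
The claim requires 5 − 4 = 1 ≥ 2, which does not hold.

False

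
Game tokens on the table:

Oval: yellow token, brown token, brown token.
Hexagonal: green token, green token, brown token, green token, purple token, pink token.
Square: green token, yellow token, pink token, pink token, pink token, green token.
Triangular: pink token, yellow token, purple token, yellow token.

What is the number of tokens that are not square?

Total tokens: 19; with the excluded value: 6; remaining 19 − 6 = 13.

13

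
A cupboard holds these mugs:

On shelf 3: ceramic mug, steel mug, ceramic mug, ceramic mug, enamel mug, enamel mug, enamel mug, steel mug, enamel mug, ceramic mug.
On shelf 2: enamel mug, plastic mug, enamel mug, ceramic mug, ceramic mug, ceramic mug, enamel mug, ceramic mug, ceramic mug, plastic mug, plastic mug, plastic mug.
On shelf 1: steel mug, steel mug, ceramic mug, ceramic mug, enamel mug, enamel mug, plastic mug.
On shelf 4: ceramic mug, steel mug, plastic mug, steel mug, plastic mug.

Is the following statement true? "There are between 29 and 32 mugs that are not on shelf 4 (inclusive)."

True

There are 29 mugs that are not on shelf 4.
The claim requires 29 ≤ 29 ≤ 32, which holds.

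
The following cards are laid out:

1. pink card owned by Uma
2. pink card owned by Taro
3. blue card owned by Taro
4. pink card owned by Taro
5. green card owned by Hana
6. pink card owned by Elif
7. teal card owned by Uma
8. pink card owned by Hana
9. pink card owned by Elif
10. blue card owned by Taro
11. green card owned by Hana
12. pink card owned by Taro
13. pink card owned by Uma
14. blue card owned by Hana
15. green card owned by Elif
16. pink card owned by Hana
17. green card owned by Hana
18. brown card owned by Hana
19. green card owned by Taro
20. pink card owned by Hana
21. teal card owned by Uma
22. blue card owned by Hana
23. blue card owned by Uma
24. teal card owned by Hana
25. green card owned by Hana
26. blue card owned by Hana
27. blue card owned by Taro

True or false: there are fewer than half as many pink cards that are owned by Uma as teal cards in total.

pink cards owned by Uma: 2.
teal cards: 3.
The claim requires 2 × 2 = 4 < 3, which does not hold.

False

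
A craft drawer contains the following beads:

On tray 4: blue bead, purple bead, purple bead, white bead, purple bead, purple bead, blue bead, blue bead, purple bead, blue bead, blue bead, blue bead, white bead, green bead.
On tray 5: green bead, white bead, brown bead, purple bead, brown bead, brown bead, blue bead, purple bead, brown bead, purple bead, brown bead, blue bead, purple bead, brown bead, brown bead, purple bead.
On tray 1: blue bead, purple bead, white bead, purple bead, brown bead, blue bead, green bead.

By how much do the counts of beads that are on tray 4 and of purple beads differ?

beads on tray 4: 14. purple beads: 12.
|14 − 12| = 14 − 12 = 2.

2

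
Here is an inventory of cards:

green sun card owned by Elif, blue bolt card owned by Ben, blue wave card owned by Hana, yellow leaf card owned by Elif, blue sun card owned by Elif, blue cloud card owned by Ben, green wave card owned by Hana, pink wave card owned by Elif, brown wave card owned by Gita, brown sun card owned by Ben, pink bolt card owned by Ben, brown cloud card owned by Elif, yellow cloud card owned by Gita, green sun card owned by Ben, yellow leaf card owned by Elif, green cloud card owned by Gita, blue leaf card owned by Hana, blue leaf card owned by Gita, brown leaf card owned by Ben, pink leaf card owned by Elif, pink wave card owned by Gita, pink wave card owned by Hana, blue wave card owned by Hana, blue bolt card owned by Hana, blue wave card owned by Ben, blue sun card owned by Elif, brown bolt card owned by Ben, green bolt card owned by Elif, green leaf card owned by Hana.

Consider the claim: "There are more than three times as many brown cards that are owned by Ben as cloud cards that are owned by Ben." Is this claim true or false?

brown cards owned by Ben: 3.
cloud cards owned by Ben: 1.
The claim requires 3 > 3 × 1 = 3, which does not hold.

False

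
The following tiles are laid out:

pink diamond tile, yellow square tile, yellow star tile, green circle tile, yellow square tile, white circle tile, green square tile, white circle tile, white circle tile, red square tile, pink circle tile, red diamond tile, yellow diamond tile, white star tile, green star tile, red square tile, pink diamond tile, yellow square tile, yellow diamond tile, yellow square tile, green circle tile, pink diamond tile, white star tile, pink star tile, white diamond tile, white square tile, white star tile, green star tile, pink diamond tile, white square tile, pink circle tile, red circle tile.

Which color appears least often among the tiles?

red

Counts by color: white 9, pink 7, yellow 7, green 5, red 4.
The minimum is 4, held uniquely by red.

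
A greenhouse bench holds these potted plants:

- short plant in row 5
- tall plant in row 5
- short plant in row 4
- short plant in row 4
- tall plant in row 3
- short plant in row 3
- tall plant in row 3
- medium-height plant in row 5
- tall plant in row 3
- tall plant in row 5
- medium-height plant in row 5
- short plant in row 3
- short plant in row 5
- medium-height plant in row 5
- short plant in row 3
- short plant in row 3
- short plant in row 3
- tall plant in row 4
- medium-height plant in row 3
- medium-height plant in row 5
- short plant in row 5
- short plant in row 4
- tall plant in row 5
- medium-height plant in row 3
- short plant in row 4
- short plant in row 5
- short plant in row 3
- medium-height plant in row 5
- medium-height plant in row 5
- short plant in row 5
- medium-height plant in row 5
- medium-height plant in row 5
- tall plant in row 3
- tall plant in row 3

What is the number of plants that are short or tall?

short: 15; tall: 9; together 15 + 9 = 24.

24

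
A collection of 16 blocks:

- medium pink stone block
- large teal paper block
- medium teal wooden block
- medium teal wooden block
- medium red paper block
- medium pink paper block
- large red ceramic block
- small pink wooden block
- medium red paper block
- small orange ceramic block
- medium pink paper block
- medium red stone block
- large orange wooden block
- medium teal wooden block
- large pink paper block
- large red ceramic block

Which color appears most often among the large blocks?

Counts by color (restricted to large blocks): red 2, teal 1, pink 1, orange 1.
The maximum is 2, held uniquely by red.

red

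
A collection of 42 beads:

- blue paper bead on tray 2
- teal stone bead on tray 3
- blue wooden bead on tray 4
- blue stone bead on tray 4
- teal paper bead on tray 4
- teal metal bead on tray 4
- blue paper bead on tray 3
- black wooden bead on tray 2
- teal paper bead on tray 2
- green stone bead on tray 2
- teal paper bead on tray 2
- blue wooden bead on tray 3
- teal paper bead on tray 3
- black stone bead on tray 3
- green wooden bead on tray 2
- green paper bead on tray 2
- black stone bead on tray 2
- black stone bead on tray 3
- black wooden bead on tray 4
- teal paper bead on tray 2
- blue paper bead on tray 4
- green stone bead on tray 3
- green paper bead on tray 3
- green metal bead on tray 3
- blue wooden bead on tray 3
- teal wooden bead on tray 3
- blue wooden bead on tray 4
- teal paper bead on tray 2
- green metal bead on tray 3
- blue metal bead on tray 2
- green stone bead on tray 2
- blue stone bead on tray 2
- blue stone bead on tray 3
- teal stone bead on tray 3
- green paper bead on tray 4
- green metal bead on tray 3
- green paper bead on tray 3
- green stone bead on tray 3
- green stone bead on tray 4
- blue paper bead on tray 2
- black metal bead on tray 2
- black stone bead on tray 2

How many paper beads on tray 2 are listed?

7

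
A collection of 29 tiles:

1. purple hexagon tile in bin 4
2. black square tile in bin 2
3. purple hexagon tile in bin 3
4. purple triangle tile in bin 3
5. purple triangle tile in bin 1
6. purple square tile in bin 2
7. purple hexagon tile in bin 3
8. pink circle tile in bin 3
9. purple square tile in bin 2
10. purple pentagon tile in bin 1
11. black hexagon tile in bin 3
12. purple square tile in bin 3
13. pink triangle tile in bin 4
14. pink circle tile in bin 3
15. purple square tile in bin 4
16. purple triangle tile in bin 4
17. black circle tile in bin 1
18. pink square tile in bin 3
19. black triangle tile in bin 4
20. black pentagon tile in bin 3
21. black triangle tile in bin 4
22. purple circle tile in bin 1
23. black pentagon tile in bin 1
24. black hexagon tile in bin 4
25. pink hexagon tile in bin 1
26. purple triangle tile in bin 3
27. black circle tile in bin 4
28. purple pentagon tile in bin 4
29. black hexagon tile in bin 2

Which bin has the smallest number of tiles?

Counts by bin: bin 3→10, bin 4→9, bin 1→6, bin 2→4.
The minimum is 4, held uniquely by bin 2.

bin 2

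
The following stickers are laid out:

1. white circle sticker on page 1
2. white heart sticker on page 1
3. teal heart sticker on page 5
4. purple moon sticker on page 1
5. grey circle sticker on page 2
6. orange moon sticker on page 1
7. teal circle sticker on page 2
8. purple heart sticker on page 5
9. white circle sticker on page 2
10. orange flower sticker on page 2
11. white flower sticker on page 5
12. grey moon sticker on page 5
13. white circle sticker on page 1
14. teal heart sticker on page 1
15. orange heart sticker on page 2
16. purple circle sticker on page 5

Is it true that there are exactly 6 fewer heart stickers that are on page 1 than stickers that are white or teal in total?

True

heart stickers on page 1: 2.
stickers that are white or teal: 8.
The claim requires 8 − 2 (= 6) to equal 6, which holds.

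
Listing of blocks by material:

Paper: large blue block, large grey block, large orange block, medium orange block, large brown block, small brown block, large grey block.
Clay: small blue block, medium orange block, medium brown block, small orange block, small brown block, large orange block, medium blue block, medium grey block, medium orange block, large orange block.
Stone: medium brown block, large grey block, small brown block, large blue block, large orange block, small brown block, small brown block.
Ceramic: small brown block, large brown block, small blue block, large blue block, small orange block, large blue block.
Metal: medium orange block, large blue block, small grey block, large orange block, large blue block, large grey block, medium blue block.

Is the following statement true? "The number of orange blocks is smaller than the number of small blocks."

False

|orange blocks| = 11.
|small blocks| = 11.
The claim requires 11 < 11, which does not hold.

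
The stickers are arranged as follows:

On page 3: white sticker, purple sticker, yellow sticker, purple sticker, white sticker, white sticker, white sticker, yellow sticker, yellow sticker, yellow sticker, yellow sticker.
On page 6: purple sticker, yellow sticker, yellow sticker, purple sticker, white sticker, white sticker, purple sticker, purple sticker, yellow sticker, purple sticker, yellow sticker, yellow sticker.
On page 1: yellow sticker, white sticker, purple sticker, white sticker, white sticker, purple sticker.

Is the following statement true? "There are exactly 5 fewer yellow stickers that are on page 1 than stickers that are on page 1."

|yellow stickers on page 1| = 1.
|stickers on page 1| = 6.
The claim requires 6 − 1 (= 5) to equal 5, which holds.

True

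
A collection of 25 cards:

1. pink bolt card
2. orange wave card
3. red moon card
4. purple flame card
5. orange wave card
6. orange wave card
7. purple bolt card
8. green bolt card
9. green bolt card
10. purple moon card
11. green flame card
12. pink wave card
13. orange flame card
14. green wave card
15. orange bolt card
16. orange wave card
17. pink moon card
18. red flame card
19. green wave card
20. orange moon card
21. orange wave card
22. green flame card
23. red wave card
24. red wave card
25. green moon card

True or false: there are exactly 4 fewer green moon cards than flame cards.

green moon cards: 1.
flame cards: 5.
The claim requires 5 − 1 (= 4) to equal 4, which holds.

True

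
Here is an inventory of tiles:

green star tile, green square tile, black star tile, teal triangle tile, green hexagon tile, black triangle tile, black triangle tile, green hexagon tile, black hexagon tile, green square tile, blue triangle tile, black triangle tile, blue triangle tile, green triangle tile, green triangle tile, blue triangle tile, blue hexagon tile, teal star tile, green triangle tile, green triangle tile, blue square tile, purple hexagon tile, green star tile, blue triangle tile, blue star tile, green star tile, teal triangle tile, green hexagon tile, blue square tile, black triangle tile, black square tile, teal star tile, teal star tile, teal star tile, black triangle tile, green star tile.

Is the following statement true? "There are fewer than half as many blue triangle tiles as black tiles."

|blue triangle tiles| = 4.
|black tiles| = 8.
The claim requires 2 × 4 = 8 < 8, which does not hold.

False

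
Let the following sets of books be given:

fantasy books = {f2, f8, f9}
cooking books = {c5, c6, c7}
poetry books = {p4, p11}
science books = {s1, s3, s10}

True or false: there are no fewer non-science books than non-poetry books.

False

There are 8 non-science books.
There are 9 non-poetry books.
The claim requires 8 ≥ 9, which does not hold.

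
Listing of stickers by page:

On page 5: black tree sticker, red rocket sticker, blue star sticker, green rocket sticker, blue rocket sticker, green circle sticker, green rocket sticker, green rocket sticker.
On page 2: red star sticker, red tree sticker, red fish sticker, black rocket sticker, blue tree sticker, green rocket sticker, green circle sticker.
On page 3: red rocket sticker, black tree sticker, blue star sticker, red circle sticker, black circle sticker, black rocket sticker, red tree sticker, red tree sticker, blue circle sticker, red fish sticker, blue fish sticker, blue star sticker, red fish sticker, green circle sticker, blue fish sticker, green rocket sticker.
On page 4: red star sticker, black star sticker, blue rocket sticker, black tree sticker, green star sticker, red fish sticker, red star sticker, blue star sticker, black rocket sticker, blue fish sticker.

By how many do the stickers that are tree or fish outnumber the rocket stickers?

2

stickers that are tree or fish: 14.
rocket stickers: 12.
14 − 12 = 2.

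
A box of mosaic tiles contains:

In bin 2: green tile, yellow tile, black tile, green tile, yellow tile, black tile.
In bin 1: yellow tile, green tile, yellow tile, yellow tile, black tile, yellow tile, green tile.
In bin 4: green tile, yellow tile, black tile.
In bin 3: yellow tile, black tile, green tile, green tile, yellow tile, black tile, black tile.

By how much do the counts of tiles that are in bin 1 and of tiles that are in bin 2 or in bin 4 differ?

tiles in bin 1: 7. tiles in bin 2 or in bin 4: 9.
|7 − 9| = 9 − 7 = 2.

2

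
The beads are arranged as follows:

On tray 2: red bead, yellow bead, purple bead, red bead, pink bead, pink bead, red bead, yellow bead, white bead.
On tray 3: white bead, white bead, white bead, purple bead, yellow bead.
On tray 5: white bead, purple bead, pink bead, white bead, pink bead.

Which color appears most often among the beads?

white

Counts by color: white 6, pink 4, red 3, yellow 3, purple 3.
The maximum is 6, held uniquely by white.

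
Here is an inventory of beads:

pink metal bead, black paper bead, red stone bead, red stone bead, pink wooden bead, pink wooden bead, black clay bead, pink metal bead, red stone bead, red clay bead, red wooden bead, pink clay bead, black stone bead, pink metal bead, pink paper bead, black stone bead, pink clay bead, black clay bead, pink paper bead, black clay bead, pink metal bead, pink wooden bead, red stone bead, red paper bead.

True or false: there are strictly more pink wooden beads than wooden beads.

There are 3 pink wooden beads.
There are 4 wooden beads.
The claim requires 3 > 4, which does not hold.

False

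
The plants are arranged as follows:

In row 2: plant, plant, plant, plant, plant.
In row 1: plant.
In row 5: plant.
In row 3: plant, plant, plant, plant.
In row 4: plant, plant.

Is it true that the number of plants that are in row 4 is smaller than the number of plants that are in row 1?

False

There are 2 plants in row 4.
There is 1 plant in row 1.
The claim requires 2 < 1, which does not hold.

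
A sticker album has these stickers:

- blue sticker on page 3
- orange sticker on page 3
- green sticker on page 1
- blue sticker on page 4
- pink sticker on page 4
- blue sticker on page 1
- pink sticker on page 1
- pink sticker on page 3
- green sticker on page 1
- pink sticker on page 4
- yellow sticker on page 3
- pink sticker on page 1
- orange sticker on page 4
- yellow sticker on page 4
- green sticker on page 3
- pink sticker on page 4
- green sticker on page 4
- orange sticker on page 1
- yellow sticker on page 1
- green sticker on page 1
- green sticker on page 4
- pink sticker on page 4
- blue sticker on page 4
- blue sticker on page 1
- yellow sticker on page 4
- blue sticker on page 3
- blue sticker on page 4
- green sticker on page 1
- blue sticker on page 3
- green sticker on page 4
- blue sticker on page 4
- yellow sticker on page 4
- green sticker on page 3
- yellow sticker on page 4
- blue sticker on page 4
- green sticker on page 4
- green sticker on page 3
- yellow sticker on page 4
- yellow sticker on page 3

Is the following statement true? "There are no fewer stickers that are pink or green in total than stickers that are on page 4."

False

stickers that are pink or green: 18.
stickers on page 4: 19.
The claim requires 18 ≥ 19, which does not hold.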